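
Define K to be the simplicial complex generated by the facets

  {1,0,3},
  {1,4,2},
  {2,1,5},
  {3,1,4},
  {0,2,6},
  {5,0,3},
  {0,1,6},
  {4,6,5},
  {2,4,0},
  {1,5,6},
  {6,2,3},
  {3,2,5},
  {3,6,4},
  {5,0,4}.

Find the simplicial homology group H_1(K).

H_1 ≅ Z^2.

K has 7 vertices, 21 edges, 14 triangles.
rank ∂_1 = 6, rank ∂_2 = 13 ⇒ b_1 = 21 − 6 − 13 = 2; all invariant factors of ∂_2 are 1 so no torsion. So H_1 = Z^2.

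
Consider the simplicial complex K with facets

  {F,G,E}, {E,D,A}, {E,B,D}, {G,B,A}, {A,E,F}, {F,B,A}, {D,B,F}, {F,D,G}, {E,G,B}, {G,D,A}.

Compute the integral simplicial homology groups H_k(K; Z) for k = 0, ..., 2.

Fix the vertex order A < B < D < E < F < G and write every simplex with vertices in increasing order. Then dim K = 2 and the simplices of K are:

  0-simplices (6): A, B, D, E, F, G
  1-simplices (15): AB, AD, AE, AF, AG, BD, BE, BF, BG, DE, DF, DG, EF, EG, FG
  2-simplices (10): ABF, ABG, ADE, ADG, AEF, BDE, BDF, BEG, DFG, EFG

so the chain groups are C_0 ≅ Z^6, C_1 ≅ Z^15, C_2 ≅ Z^10.

Boundary ∂_1: C_1 → C_0 is given by ∂[p,q] = [q] − [p].
This gives a 6×15 integer matrix of rank 5; reducing to Smith normal form yields diagonal entries (1,1,1,1,1).

Boundary ∂_2: C_2 → C_1 maps a triangle to the signed sum of its edges. For instance
  ∂BDF = DF − BF + BD,
  ∂BEG = EG − BG + BE.
The 15×10 boundary matrix has rank 10 and Smith normal form diag(1,1,1,1,1,1,1,1,1,2).

From H_k ≅ ker(∂_k) / im(∂_{k+1}) we obtain:

  H_0: rank C_0 − rank ∂_1 = 6 − 5 = 1, and the invariant factors of ∂_1 are all 1, so H_0 ≅ Z.
  H_1: rank ker ∂_1 − rank ∂_2 = (15 − 5) − 10 = 0, and ∂_2 has invariant factor 2 > 1, so H_1 ≅ Z/2Z.
  H_2: rank ker ∂_2 − rank ∂_3 = (10 − 10) − 0 = 0, and there is no ∂_3, so H_2 ≅ 0.

As a check, the Euler characteristic is 6 − 15 + 10 = 1, which agrees with 1 − 0 + 0 = 1.
(K is a triangulation of the real projective plane RP^2.)

H_0 = Z,  H_1 = Z/2Z,  H_2 = 0.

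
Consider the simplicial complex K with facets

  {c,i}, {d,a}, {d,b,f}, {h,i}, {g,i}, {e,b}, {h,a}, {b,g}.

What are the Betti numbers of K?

We work with the vertex ordering a < b < c < d < e < f < g < h < i. The simplices of K, each written with vertices in increasing order, are:

  0-simplices (9): a, b, c, d, e, f, g, h, i
  1-simplices (10): ad, ah, bd, be, bf, bg, ci, df, gi, hi
  2-simplices (1): bdf

so the chain groups are C_0 ≅ Z^9, C_1 ≅ Z^10, C_2 ≅ Z^1.

∂_1: C_1 → C_0 maps an edge to its endpoints' difference, ∂[p,q] = q − p. For instance
  ∂ad = d − a.
The resulting 9×10 matrix has rank 8, and its Smith normal form has invariant factors (1,1,1,1,1,1,1,1).

Boundary ∂_2: C_2 → C_1 sends each 2-simplex [p,q,r] to [q,r] − [p,r] + [p,q]. For instance
  ∂bdf = df − bf + bd.
The 10×1 boundary matrix has rank 1 and Smith normal form diag(1).

Computing H_k = (kernel of ∂_k) / (image of ∂_{k+1}):

  H_0: rank C_0 − rank ∂_1 = 9 − 8 = 1, and the invariant factors of ∂_1 are all 1, so H_0 ≅ Z.
  H_1: rank ker ∂_1 − rank ∂_2 = (10 − 8) − 1 = 1, and the invariant factors of ∂_2 are all 1, so H_1 ≅ Z.
  H_2: rank ker ∂_2 − rank ∂_3 = (1 − 1) − 0 = 0, and there is no ∂_3, so H_2 ≅ 0.

As a check, the Euler characteristic is 9 − 10 + 1 = 0, which agrees with 1 − 1 + 0 = 0.

Hence the Betti numbers are b_0 = 1, b_1 = 1, b_2 = 0.

b_0 = 1, b_1 = 1, b_2 = 0.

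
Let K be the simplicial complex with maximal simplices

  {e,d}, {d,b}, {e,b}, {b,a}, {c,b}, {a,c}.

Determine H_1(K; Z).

Order the vertices as a < b < c < d < e. Listing each simplex with vertices in this order, K has dimension 1 with simplices:

  0-simplices (5): a, b, c, d, e
  1-simplices (6): ab, ac, bc, bd, be, de

Hence C_0 ≅ Z^5, C_1 ≅ Z^6.

The boundary map ∂_1: C_1 → C_0 is given by ∂[p,q] = [q] − [p].
This gives a 5×6 integer matrix of rank 4; reducing to Smith normal form yields diagonal entries (1,1,1,1).

Reading off H_k = ker ∂_k / im ∂_{k+1}:

  H_1: rank ker ∂_1 − rank ∂_2 = (6 − 4) − 0 = 2, and there is no ∂_2, so H_1 ≅ Z^2.

H_1 = Z^2.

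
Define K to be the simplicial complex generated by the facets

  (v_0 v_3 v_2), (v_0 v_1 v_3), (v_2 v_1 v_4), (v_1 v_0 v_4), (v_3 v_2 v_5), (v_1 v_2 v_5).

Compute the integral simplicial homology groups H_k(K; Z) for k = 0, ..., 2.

H_0 ≅ Z,  H_1 ≅ Z,  H_2 = 0.

Order the vertices as v_0 < v_1 < v_2 < v_3 < v_4 < v_5. Listing each simplex with vertices in this order, K has dimension 2 with simplices:

  0-simplices (6): [v_0], [v_1], [v_2], [v_3], [v_4], [v_5]
  1-simplices (12): [v_0,v_1], [v_0,v_2], [v_0,v_3], [v_0,v_4], [v_1,v_2], [v_1,v_3], [v_1,v_4], [v_1,v_5], [v_2,v_3], [v_2,v_4], [v_2,v_5], [v_3,v_5]
  2-simplices (6): [v_0,v_1,v_3], [v_0,v_1,v_4], [v_0,v_2,v_3], [v_1,v_2,v_4], [v_1,v_2,v_5], [v_2,v_3,v_5]

so the chain groups are C_0 ≅ Z^6, C_1 ≅ Z^12, C_2 ≅ Z^6.

The boundary map ∂_1: C_1 → C_0 maps an edge to its endpoints' difference, ∂[p,q] = q − p.
The 6×12 boundary matrix has rank 5 and Smith normal form diag(1,1,1,1,1).

The boundary map ∂_2: C_2 → C_1 maps a triangle to the signed sum of its edges. For instance
  ∂[v_1,v_2,v_5] = [v_2,v_5] − [v_1,v_5] + [v_1,v_2],
  ∂[v_0,v_2,v_3] = [v_2,v_3] − [v_0,v_3] + [v_0,v_2].
As a 12×6 matrix over Z this has rank 6, with invariant factors (1,1,1,1,1,1).

Now H_k = ker ∂_k / im ∂_{k+1}, so:

  H_0: rank C_0 − rank ∂_1 = 6 − 5 = 1, and the invariant factors of ∂_1 are all 1, so H_0 ≅ Z.
  H_1: rank ker ∂_1 − rank ∂_2 = (12 − 5) − 6 = 1, and the invariant factors of ∂_2 are all 1, so H_1 ≅ Z.
  H_2: rank ker ∂_2 − rank ∂_3 = (6 − 6) − 0 = 0, and there is no ∂_3, so H_2 ≅ 0.

As a check, the Euler characteristic is 6 − 12 + 6 = 0, which agrees with 1 − 1 + 0 = 0.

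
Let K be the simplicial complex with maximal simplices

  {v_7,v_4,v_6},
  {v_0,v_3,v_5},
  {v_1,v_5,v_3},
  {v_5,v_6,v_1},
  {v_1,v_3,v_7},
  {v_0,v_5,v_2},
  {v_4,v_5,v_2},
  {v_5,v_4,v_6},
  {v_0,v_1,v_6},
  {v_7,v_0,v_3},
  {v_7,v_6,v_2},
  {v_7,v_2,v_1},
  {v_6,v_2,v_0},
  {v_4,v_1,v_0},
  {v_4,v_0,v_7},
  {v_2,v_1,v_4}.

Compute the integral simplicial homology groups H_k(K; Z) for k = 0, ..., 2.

Fix the vertex order v_0 < v_1 < v_2 < v_3 < v_4 < v_5 < v_6 < v_7 and write every simplex with vertices in increasing order. Then dim K = 2 and the simplices of K are:

  0-simplices (8): [v_0], [v_1], [v_2], [v_3], [v_4], [v_5], [v_6], [v_7]
  1-simplices (24): (24 of them)
  2-simplices (16): (16 of them)

giving chain groups C_0 ≅ Z^8, C_1 ≅ Z^24, C_2 ≅ Z^16.

Boundary ∂_1: C_1 → C_0 is given by ∂[p,q] = [q] − [p].
As a 8×24 matrix over Z this has rank 7, with invariant factors (1,1,1,1,1,1,1).

The boundary map ∂_2: C_2 → C_1 maps a triangle to the signed sum of its edges. For instance
  ∂[v_4,v_5,v_6] = [v_5,v_6] − [v_4,v_6] + [v_4,v_5],
  ∂[v_1,v_3,v_7] = [v_3,v_7] − [v_1,v_7] + [v_1,v_3].
As a 24×16 matrix over Z this has rank 15, with invariant factors (1,1,1,1,1,1,1,1,1,1,1,1,1,1,1).

Reading off H_k = ker ∂_k / im ∂_{k+1}:

  H_0: rank C_0 − rank ∂_1 = 8 − 7 = 1, and the invariant factors of ∂_1 are all 1, so H_0 = Z.
  H_1: rank ker ∂_1 − rank ∂_2 = (24 − 7) − 15 = 2, and the invariant factors of ∂_2 are all 1, so H_1 = Z^2.
  H_2: rank ker ∂_2 − rank ∂_3 = (16 − 15) − 0 = 1, and there is no ∂_3, so H_2 = Z.

As a check, the Euler characteristic is 8 − 24 + 16 = 0, which agrees with 1 − 2 + 1 = 0.
(K is a triangulation of the torus T^2.)

H_0 ≅ Z,  H_1 ≅ Z^2,  H_2 ≅ Z.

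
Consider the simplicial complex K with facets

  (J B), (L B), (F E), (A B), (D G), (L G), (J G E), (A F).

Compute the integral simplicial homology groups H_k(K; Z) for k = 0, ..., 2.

H_0 ≅ Z,  H_1 ≅ Z^2,  H_2 = 0.

Take the total order A < B < D < E < F < G < J < L on the vertex set. Then K (dimension 2) consists of the simplices:

  0-simplices (8): A, B, D, E, F, G, J, L
  1-simplices (10): AB, AF, BJ, BL, DG, EF, EG, EJ, GJ, GL
  2-simplices (1): EGJ

giving chain groups C_0 ≅ Z^8, C_1 ≅ Z^10, C_2 ≅ Z^1.

∂_1: C_1 → C_0 sends each edge [p,q] (with p < q) to q − p. For instance
  ∂BL = L − B.
This gives a 8×10 integer matrix of rank 7; reducing to Smith normal form yields diagonal entries (1,1,1,1,1,1,1).

Boundary ∂_2: C_2 → C_1 acts by ∂[p,q,r] = [q,r] − [p,r] + [p,q]. For instance
  ∂EGJ = GJ − EJ + EG.
This gives a 10×1 integer matrix of rank 1; reducing to Smith normal form yields diagonal entries (1).

Now H_k = ker ∂_k / im ∂_{k+1}, so:

  H_0: rank C_0 − rank ∂_1 = 8 − 7 = 1, and the invariant factors of ∂_1 are all 1, so H_0 = Z.
  H_1: rank ker ∂_1 − rank ∂_2 = (10 − 7) − 1 = 2, and the invariant factors of ∂_2 are all 1, so H_1 = Z^2.
  H_2: rank ker ∂_2 − rank ∂_3 = (1 − 1) − 0 = 0, and there is no ∂_3, so H_2 = 0.

As a check, the Euler characteristic is 8 − 10 + 1 = -1, which agrees with 1 − 2 + 0 = -1.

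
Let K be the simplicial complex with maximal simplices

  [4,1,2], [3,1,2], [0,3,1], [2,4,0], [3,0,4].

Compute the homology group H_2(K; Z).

H_2 ≅ 0.

Take the total order 0 < 1 < 2 < 3 < 4 on the vertex set. Then K (dimension 2) consists of the simplices:

  0-simplices (5): [0], [1], [2], [3], [4]
  1-simplices (10): [0,1], [0,2], [0,3], [0,4], [1,2], [1,3], [1,4], [2,3], [2,4], [3,4]
  2-simplices (5): [0,1,3], [0,2,4], [0,3,4], [1,2,3], [1,2,4]

Hence C_0 ≅ Z^5, C_1 ≅ Z^10, C_2 ≅ Z^5.

The boundary map ∂_1: C_1 → C_0 sends each edge [p,q] (with p < q) to q − p. For instance
  ∂[0,1] = [1] − [0].
This gives a 5×10 integer matrix of rank 4; reducing to Smith normal form yields diagonal entries (1,1,1,1).

∂_2: C_2 → C_1 acts by ∂[p,q,r] = [q,r] − [p,r] + [p,q]. For instance
  ∂[1,2,4] = [2,4] − [1,4] + [1,2],
  ∂[0,3,4] = [3,4] − [0,4] + [0,3].
As a 10×5 matrix over Z this has rank 5, with invariant factors (1,1,1,1,1).

From H_k ≅ ker(∂_k) / im(∂_{k+1}) we obtain:

  H_2: rank ker ∂_2 − rank ∂_3 = (5 − 5) − 0 = 0, and there is no ∂_3, so H_2 = 0.

(K is a triangulation of the Möbius band.)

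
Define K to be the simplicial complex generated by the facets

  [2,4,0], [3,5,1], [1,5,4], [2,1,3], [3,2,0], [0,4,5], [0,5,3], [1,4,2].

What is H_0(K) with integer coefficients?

We work with the vertex ordering 0 < 1 < 2 < 3 < 4 < 5. The simplices of K, each written with vertices in increasing order, are:

  0-simplices (6): [0], [1], [2], [3], [4], [5]
  1-simplices (12): [0,2], [0,3], [0,4], [0,5], [1,2], [1,3], [1,4], [1,5], [2,3], [2,4], [3,5], [4,5]
  2-simplices (8): [0,2,3], [0,2,4], [0,3,5], [0,4,5], [1,2,3], [1,2,4], [1,3,5], [1,4,5]

so the chain groups are C_0 ≅ Z^6, C_1 ≅ Z^12, C_2 ≅ Z^8.

∂_1: C_1 → C_0 is given by ∂[p,q] = [q] − [p]. For instance
  ∂[1,5] = [5] − [1].
As a 6×12 matrix over Z this has rank 5, with invariant factors (1,1,1,1,1).

∂_2: C_2 → C_1 maps a triangle to the signed sum of its edges. For instance
  ∂[0,2,3] = [2,3] − [0,3] + [0,2],
  ∂[1,4,5] = [4,5] − [1,5] + [1,4].
As a 12×8 matrix over Z this has rank 7, with invariant factors (1,1,1,1,1,1,1).

Now H_k = ker ∂_k / im ∂_{k+1}, so:

  H_0: rank C_0 − rank ∂_1 = 6 − 5 = 1, and the invariant factors of ∂_1 are all 1, so H_0 ≅ Z.

(K is a triangulation of the 2-sphere S^2.)

H_0 = Z.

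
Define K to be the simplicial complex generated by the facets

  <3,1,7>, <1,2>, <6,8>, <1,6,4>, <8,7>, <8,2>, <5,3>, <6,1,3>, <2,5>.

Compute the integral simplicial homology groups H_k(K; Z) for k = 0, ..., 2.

Take the total order 1 < 2 < 3 < 4 < 5 < 6 < 7 < 8 on the vertex set. Then K (dimension 2) consists of the simplices:

  0-simplices (8): [1], [2], [3], [4], [5], [6], [7], [8]
  1-simplices (13): [1,2], [1,3], [1,4], [1,6], [1,7], [2,5], [2,8], [3,5], [3,6], [3,7], [4,6], [6,8], [7,8]
  2-simplices (3): [1,3,6], [1,3,7], [1,4,6]

so the chain groups are C_0 ≅ Z^8, C_1 ≅ Z^13, C_2 ≅ Z^3.

Boundary ∂_1: C_1 → C_0 maps an edge to its endpoints' difference, ∂[p,q] = q − p.
The 8×13 boundary matrix has rank 7 and Smith normal form diag(1,1,1,1,1,1,1).

Boundary ∂_2: C_2 → C_1 maps a triangle to the signed sum of its edges. For instance
  ∂[1,4,6] = [4,6] − [1,6] + [1,4],
  ∂[1,3,7] = [3,7] − [1,7] + [1,3].
The resulting 13×3 matrix has rank 3, and its Smith normal form has invariant factors (1,1,1).

From H_k ≅ ker(∂_k) / im(∂_{k+1}) we obtain:

  H_0: rank C_0 − rank ∂_1 = 8 − 7 = 1, and the invariant factors of ∂_1 are all 1, so H_0 ≅ Z.
  H_1: rank ker ∂_1 − rank ∂_2 = (13 − 7) − 3 = 3, and the invariant factors of ∂_2 are all 1, so H_1 ≅ Z^3.
  H_2: rank ker ∂_2 − rank ∂_3 = (3 − 3) − 0 = 0, and there is no ∂_3, so H_2 ≅ 0.

H_0 ≅ Z,  H_1 ≅ Z^3,  H_2 = 0.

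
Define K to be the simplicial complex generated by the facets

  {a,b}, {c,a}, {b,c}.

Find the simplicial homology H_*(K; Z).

H_0 = Z,  H_1 = Z.

Order the vertices as a < b < c. Listing each simplex with vertices in this order, K has dimension 1 with simplices:

  0-simplices (3): a, b, c
  1-simplices (3): ab, ac, bc

so the chain groups are C_0 ≅ Z^3, C_1 ≅ Z^3.

Boundary ∂_1: C_1 → C_0 is given by ∂[p,q] = [q] − [p]. For instance
  ∂bc = c − b.
The resulting 3×3 matrix has rank 2, and its Smith normal form has invariant factors (1,1).

From H_k ≅ ker(∂_k) / im(∂_{k+1}) we obtain:

  H_0: rank C_0 − rank ∂_1 = 3 − 2 = 1, and the invariant factors of ∂_1 are all 1, so H_0 = Z.
  H_1: rank ker ∂_1 − rank ∂_2 = (3 − 2) − 0 = 1, and there is no ∂_2, so H_1 = Z.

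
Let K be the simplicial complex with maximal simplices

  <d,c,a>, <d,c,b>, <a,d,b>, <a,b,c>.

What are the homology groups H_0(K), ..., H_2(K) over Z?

H_0 = Z,  H_1 = 0,  H_2 = Z.

Fix the vertex order a < b < c < d and write every simplex with vertices in increasing order. Then dim K = 2 and the simplices of K are:

  0-simplices (4): a, b, c, d
  1-simplices (6): ab, ac, ad, bc, bd, cd
  2-simplices (4): abc, abd, acd, bcd

Hence C_0 ≅ Z^4, C_1 ≅ Z^6, C_2 ≅ Z^4.

Boundary ∂_1: C_1 → C_0 maps an edge to its endpoints' difference, ∂[p,q] = q − p. For instance
  ∂bc = c − b.
As a 4×6 matrix over Z this has rank 3, with invariant factors (1,1,1).

∂_2: C_2 → C_1 acts by ∂[p,q,r] = [q,r] − [p,r] + [p,q]. For instance
  ∂bcd = cd − bd + bc,
  ∂abc = bc − ac + ab.
The 6×4 boundary matrix has rank 3 and Smith normal form diag(1,1,1).

Reading off H_k = ker ∂_k / im ∂_{k+1}:

  H_0: rank C_0 − rank ∂_1 = 4 − 3 = 1, and the invariant factors of ∂_1 are all 1, so H_0 = Z.
  H_1: rank ker ∂_1 − rank ∂_2 = (6 − 3) − 3 = 0, and the invariant factors of ∂_2 are all 1, so H_1 = 0.
  H_2: rank ker ∂_2 − rank ∂_3 = (4 − 3) − 0 = 1, and there is no ∂_3, so H_2 = Z.

As a check, the Euler characteristic is 4 − 6 + 4 = 2, which agrees with 1 − 0 + 1 = 2.
(K is a triangulation of the 2-sphere S^2.)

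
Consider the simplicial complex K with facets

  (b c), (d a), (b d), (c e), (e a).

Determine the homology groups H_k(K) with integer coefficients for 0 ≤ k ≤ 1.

H_0 ≅ Z,  H_1 ≅ Z.

K has 5 vertices, 5 edges.
rank ∂_0 = 0, rank ∂_1 = 4 ⇒ b_0 = 5 − 0 − 4 = 1; all invariant factors of ∂_1 are 1 so no torsion. So H_0 = Z.
rank ∂_1 = 4, rank ∂_2 = 0 ⇒ b_1 = 5 − 4 − 0 = 1. So H_1 = Z.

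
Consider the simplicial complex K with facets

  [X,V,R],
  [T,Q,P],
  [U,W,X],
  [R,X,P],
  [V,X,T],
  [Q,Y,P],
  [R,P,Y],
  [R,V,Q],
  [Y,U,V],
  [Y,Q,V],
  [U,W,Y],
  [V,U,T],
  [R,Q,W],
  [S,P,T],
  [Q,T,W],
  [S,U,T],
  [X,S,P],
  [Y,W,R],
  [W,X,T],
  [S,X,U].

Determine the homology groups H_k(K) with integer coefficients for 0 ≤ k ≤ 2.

Fix the vertex order P < Q < R < S < T < U < V < W < X < Y and write every simplex with vertices in increasing order. Then dim K = 2 and the simplices of K are:

  0-simplices (10): P, Q, R, S, T, U, V, W, X, Y
  1-simplices (30): PQ, PR, PS, PT, PX, PY, QR, QT, QV, QW, QY, RV, RW, RX, RY, ST, SU, SX, TU, TV, TW, TX, UV, UW, UX, UY, VX, VY, WX, WY
  2-simplices (20): PQT, PQY, PRX, PRY, PST, PSX, QRV, QRW, QTW, QVY, RVX, RWY, STU, SUX, TUV, TVX, TWX, UVY, UWX, UWY

giving chain groups C_0 ≅ Z^10, C_1 ≅ Z^30, C_2 ≅ Z^20.

∂_1: C_1 → C_0 sends each edge [p,q] (with p < q) to q − p. For instance
  ∂PR = R − P.
The resulting 10×30 matrix has rank 9, and its Smith normal form has invariant factors (1,1,1,1,1,1,1,1,1).

Boundary ∂_2: C_2 → C_1 sends each 2-simplex [p,q,r] to [q,r] − [p,r] + [p,q]. For instance
  ∂STU = TU − SU + ST,
  ∂QRW = RW − QW + QR.
The resulting 30×20 matrix has rank 20, and its Smith normal form has invariant factors (1,1,1,1,1,1,1,1,1,1,1,1,1,1,1,1,1,1,1,2).

Computing H_k = (kernel of ∂_k) / (image of ∂_{k+1}):

  H_0: rank C_0 − rank ∂_1 = 10 − 9 = 1, and the invariant factors of ∂_1 are all 1, so H_0 ≅ Z.
  H_1: rank ker ∂_1 − rank ∂_2 = (30 − 9) − 20 = 1, and ∂_2 has invariant factor 2 > 1, so H_1 ≅ Z ⊕ Z/2.
  H_2: rank ker ∂_2 − rank ∂_3 = (20 − 20) − 0 = 0, and there is no ∂_3, so H_2 ≅ 0.

As a check, the Euler characteristic is 10 − 30 + 20 = 0, which agrees with 1 − 1 + 0 = 0.

H_0 ≅ Z,  H_1 ≅ Z ⊕ Z/2,  H_2 = 0.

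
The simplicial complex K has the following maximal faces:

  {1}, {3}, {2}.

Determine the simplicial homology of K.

H_0 ≅ Z^3.

Order the vertices as 1 < 2 < 3. Listing each simplex with vertices in this order, K has dimension 0 with simplices:

  0-simplices (3): [1], [2], [3]

so the chain groups are C_0 ≅ Z^3.

Now H_k = ker ∂_k / im ∂_{k+1}, so:

  H_0: rank C_0 − rank ∂_1 = 3 − 0 = 3, and there is no ∂_1, so H_0 = Z^3.

(K is a triangulation of a set of 3 points.)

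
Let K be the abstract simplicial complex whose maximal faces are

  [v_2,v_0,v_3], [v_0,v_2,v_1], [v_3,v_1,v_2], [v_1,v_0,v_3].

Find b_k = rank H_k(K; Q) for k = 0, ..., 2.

Fix the vertex order v_0 < v_1 < v_2 < v_3 and write every simplex with vertices in increasing order. Then dim K = 2 and the simplices of K are:

  0-simplices (4): [v_0], [v_1], [v_2], [v_3]
  1-simplices (6): [v_0,v_1], [v_0,v_2], [v_0,v_3], [v_1,v_2], [v_1,v_3], [v_2,v_3]
  2-simplices (4): [v_0,v_1,v_2], [v_0,v_1,v_3], [v_0,v_2,v_3], [v_1,v_2,v_3]

so the chain groups are C_0 ≅ Z^4, C_1 ≅ Z^6, C_2 ≅ Z^4.

The boundary map ∂_1: C_1 → C_0 is given by ∂[p,q] = [q] − [p]. For instance
  ∂[v_1,v_3] = [v_3] − [v_1].
The resulting 4×6 matrix has rank 3, and its Smith normal form has invariant factors (1,1,1).

Boundary ∂_2: C_2 → C_1 maps a triangle to the signed sum of its edges. For instance
  ∂[v_0,v_1,v_2] = [v_1,v_2] − [v_0,v_2] + [v_0,v_1],
  ∂[v_0,v_2,v_3] = [v_2,v_3] − [v_0,v_3] + [v_0,v_2].
This gives a 6×4 integer matrix of rank 3; reducing to Smith normal form yields diagonal entries (1,1,1).

Now H_k = ker ∂_k / im ∂_{k+1}, so:

  H_0: rank C_0 − rank ∂_1 = 4 − 3 = 1, and the invariant factors of ∂_1 are all 1, so H_0 = Z.
  H_1: rank ker ∂_1 − rank ∂_2 = (6 − 3) − 3 = 0, and the invariant factors of ∂_2 are all 1, so H_1 = 0.
  H_2: rank ker ∂_2 − rank ∂_3 = (4 − 3) − 0 = 1, and there is no ∂_3, so H_2 = Z.

(K is a triangulation of the 2-sphere S^2.)

Hence the Betti numbers are b_0 = 1, b_1 = 0, b_2 = 1.

b_0 = 1, b_1 = 0, b_2 = 1.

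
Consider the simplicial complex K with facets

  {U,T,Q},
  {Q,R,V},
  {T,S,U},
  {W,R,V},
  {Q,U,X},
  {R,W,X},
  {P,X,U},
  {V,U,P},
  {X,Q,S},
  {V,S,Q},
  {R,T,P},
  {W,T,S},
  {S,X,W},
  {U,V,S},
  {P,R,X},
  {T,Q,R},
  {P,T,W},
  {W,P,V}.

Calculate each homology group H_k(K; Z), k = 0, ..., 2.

H_0 ≅ Z,  H_1 ≅ Z ⊕ Z/2Z,  H_2 = 0.

Fix the vertex order P < Q < R < S < T < U < V < W < X and write every simplex with vertices in increasing order. Then dim K = 2 and the simplices of K are:

  0-simplices (9): P, Q, R, S, T, U, V, W, X
  1-simplices (27): PR, PT, PU, PV, PW, PX, QR, QS, QT, QU, QV, QX, RT, RV, RW, RX, ST, SU, SV, SW, SX, TU, TW, UV, UX, VW, WX
  2-simplices (18): PRT, PRX, PTW, PUV, PUX, PVW, QRT, QRV, QSV, QSX, QTU, QUX, RVW, RWX, STU, STW, SUV, SWX

Hence C_0 ≅ Z^9, C_1 ≅ Z^27, C_2 ≅ Z^18.

∂_1: C_1 → C_0 maps an edge to its endpoints' difference, ∂[p,q] = q − p. For instance
  ∂QU = U − Q.
This gives a 9×27 integer matrix of rank 8; reducing to Smith normal form yields diagonal entries (1,1,1,1,1,1,1,1).

Boundary ∂_2: C_2 → C_1 sends each 2-simplex [p,q,r] to [q,r] − [p,r] + [p,q]. For instance
  ∂PVW = VW − PW + PV,
  ∂PUX = UX − PX + PU.
As a 27×18 matrix over Z this has rank 18, with invariant factors (1,1,1,1,1,1,1,1,1,1,1,1,1,1,1,1,1,2).

From H_k ≅ ker(∂_k) / im(∂_{k+1}) we obtain:

  H_0: rank C_0 − rank ∂_1 = 9 − 8 = 1, and the invariant factors of ∂_1 are all 1, so H_0 ≅ Z.
  H_1: rank ker ∂_1 − rank ∂_2 = (27 − 8) − 18 = 1, and ∂_2 has invariant factor 2 > 1, so H_1 ≅ Z ⊕ Z/2Z.
  H_2: rank ker ∂_2 − rank ∂_3 = (18 − 18) − 0 = 0, and there is no ∂_3, so H_2 ≅ 0.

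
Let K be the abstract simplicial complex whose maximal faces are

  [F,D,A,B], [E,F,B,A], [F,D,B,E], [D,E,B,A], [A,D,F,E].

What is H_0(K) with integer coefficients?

Take the total order A < B < D < E < F on the vertex set. Then K (dimension 3) consists of the simplices:

  0-simplices (5): A, B, D, E, F
  1-simplices (10): AB, AD, AE, AF, BD, BE, BF, DE, DF, EF
  2-simplices (10): ABD, ABE, ABF, ADE, ADF, AEF, BDE, BDF, BEF, DEF
  3-simplices (5): ABDE, ABDF, ABEF, ADEF, BDEF

giving chain groups C_0 ≅ Z^5, C_1 ≅ Z^10, C_2 ≅ Z^10, C_3 ≅ Z^5.

The boundary map ∂_1: C_1 → C_0 maps an edge to its endpoints' difference, ∂[p,q] = q − p. For instance
  ∂EF = F − E.
This gives a 5×10 integer matrix of rank 4; reducing to Smith normal form yields diagonal entries (1,1,1,1).

∂_2: C_2 → C_1 acts by ∂[p,q,r] = [q,r] − [p,r] + [p,q]. For instance
  ∂ADE = DE − AE + AD,
  ∂ADF = DF − AF + AD.
As a 10×10 matrix over Z this has rank 6, with invariant factors (1,1,1,1,1,1).

The boundary map ∂_3: C_3 → C_2 sends each 3-simplex σ to the alternating sum Σ_i (−1)^i (σ with its i-th vertex removed). For instance
  ∂ABEF = BEF − AEF + ABF − ABE,
  ∂ABDE = BDE − ADE + ABE − ABD.
The 10×5 boundary matrix has rank 4 and Smith normal form diag(1,1,1,1).

Now H_k = ker ∂_k / im ∂_{k+1}, so:

  H_0: rank C_0 − rank ∂_1 = 5 − 4 = 1, and the invariant factors of ∂_1 are all 1, so H_0 ≅ Z.

H_0 ≅ Z.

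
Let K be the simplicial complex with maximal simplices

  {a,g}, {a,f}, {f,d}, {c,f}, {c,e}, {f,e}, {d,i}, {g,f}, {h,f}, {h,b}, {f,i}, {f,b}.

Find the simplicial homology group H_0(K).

We work with the vertex ordering a < b < c < d < e < f < g < h < i. The simplices of K, each written with vertices in increasing order, are:

  0-simplices (9): a, b, c, d, e, f, g, h, i
  1-simplices (12): af, ag, bf, bh, ce, cf, df, di, ef, fg, fh, fi

giving chain groups C_0 ≅ Z^9, C_1 ≅ Z^12.

Boundary ∂_1: C_1 → C_0 is given by ∂[p,q] = [q] − [p].
The resulting 9×12 matrix has rank 8, and its Smith normal form has invariant factors (1,1,1,1,1,1,1,1).

Computing H_k = (kernel of ∂_k) / (image of ∂_{k+1}):

  H_0: rank C_0 − rank ∂_1 = 9 − 8 = 1, and the invariant factors of ∂_1 are all 1, so H_0 ≅ Z.

(K is a triangulation of a wedge of 4 circles.)

H_0 = Z.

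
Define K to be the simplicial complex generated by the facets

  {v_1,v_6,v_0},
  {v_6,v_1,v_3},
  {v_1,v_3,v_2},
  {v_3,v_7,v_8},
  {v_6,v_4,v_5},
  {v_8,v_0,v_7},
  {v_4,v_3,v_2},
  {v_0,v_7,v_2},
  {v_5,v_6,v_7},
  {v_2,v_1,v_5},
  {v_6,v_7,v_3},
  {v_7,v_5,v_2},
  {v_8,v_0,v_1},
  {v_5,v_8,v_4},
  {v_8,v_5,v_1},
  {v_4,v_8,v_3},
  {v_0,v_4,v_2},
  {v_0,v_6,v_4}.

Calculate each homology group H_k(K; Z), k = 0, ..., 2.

H_0 = Z,  H_1 = Z^2,  H_2 = Z.

Order the vertices as v_0 < v_1 < v_2 < v_3 < v_4 < v_5 < v_6 < v_7 < v_8. Listing each simplex with vertices in this order, K has dimension 2 with simplices:

  0-simplices (9): [v_0], [v_1], [v_2], [v_3], [v_4], [v_5], [v_6], [v_7], [v_8]
  1-simplices (27): (27 of them)
  2-simplices (18): (18 of them)

giving chain groups C_0 ≅ Z^9, C_1 ≅ Z^27, C_2 ≅ Z^18.

∂_1: C_1 → C_0 maps an edge to its endpoints' difference, ∂[p,q] = q − p.
This gives a 9×27 integer matrix of rank 8; reducing to Smith normal form yields diagonal entries (1,1,1,1,1,1,1,1).

The boundary map ∂_2: C_2 → C_1 sends each 2-simplex [p,q,r] to [q,r] − [p,r] + [p,q]. For instance
  ∂[v_2,v_5,v_7] = [v_5,v_7] − [v_2,v_7] + [v_2,v_5],
  ∂[v_1,v_3,v_6] = [v_3,v_6] − [v_1,v_6] + [v_1,v_3].
The 27×18 boundary matrix has rank 17 and Smith normal form diag(1,1,1,1,1,1,1,1,1,1,1,1,1,1,1,1,1).

Now H_k = ker ∂_k / im ∂_{k+1}, so:

  H_0: rank C_0 − rank ∂_1 = 9 − 8 = 1, and the invariant factors of ∂_1 are all 1, so H_0 = Z.
  H_1: rank ker ∂_1 − rank ∂_2 = (27 − 8) − 17 = 2, and the invariant factors of ∂_2 are all 1, so H_1 = Z^2.
  H_2: rank ker ∂_2 − rank ∂_3 = (18 − 17) − 0 = 1, and there is no ∂_3, so H_2 = Z.

As a check, the Euler characteristic is 9 − 27 + 18 = 0, which agrees with 1 − 2 + 1 = 0.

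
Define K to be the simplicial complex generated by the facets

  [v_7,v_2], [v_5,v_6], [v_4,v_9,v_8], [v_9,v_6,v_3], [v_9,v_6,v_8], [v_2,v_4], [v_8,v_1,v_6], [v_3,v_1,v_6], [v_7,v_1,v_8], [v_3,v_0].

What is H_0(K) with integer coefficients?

Take the total order v_0 < v_1 < v_2 < v_3 < v_4 < v_5 < v_6 < v_7 < v_8 < v_9 on the vertex set. Then K (dimension 2) consists of the simplices:

  0-simplices (10): [v_0], [v_1], [v_2], [v_3], [v_4], [v_5], [v_6], [v_7], [v_8], [v_9]
  1-simplices (16): (16 of them)
  2-simplices (6): [v_1,v_3,v_6], [v_1,v_6,v_8], [v_1,v_7,v_8], [v_3,v_6,v_9], [v_4,v_8,v_9], [v_6,v_8,v_9]

giving chain groups C_0 ≅ Z^10, C_1 ≅ Z^16, C_2 ≅ Z^6.

The boundary map ∂_1: C_1 → C_0 sends each edge [p,q] (with p < q) to q − p. For instance
  ∂[v_0,v_3] = [v_3] − [v_0].
The resulting 10×16 matrix has rank 9, and its Smith normal form has invariant factors (1,1,1,1,1,1,1,1,1).

The boundary map ∂_2: C_2 → C_1 sends each 2-simplex [p,q,r] to [q,r] − [p,r] + [p,q]. For instance
  ∂[v_1,v_3,v_6] = [v_3,v_6] − [v_1,v_6] + [v_1,v_3],
  ∂[v_1,v_6,v_8] = [v_6,v_8] − [v_1,v_8] + [v_1,v_6].
This gives a 16×6 integer matrix of rank 6; reducing to Smith normal form yields diagonal entries (1,1,1,1,1,1).

Reading off H_k = ker ∂_k / im ∂_{k+1}:

  H_0: rank C_0 − rank ∂_1 = 10 − 9 = 1, and the invariant factors of ∂_1 are all 1, so H_0 = Z.

H_0 = Z.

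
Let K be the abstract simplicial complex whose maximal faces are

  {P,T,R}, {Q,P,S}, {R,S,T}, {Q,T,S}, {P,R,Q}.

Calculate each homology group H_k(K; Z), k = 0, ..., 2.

We work with the vertex ordering P < Q < R < S < T. The simplices of K, each written with vertices in increasing order, are:

  0-simplices (5): P, Q, R, S, T
  1-simplices (10): PQ, PR, PS, PT, QR, QS, QT, RS, RT, ST
  2-simplices (5): PQR, PQS, PRT, QST, RST

giving chain groups C_0 ≅ Z^5, C_1 ≅ Z^10, C_2 ≅ Z^5.

Boundary ∂_1: C_1 → C_0 sends each edge [p,q] (with p < q) to q − p. For instance
  ∂PQ = Q − P.
As a 5×10 matrix over Z this has rank 4, with invariant factors (1,1,1,1).

The boundary map ∂_2: C_2 → C_1 sends each 2-simplex [p,q,r] to [q,r] − [p,r] + [p,q]. For instance
  ∂PQR = QR − PR + PQ,
  ∂PRT = RT − PT + PR.
As a 10×5 matrix over Z this has rank 5, with invariant factors (1,1,1,1,1).

Computing H_k = (kernel of ∂_k) / (image of ∂_{k+1}):

  H_0: rank C_0 − rank ∂_1 = 5 − 4 = 1, and the invariant factors of ∂_1 are all 1, so H_0 ≅ Z.
  H_1: rank ker ∂_1 − rank ∂_2 = (10 − 4) − 5 = 1, and the invariant factors of ∂_2 are all 1, so H_1 ≅ Z.
  H_2: rank ker ∂_2 − rank ∂_3 = (5 − 5) − 0 = 0, and there is no ∂_3, so H_2 ≅ 0.

H_0 = Z,  H_1 = Z,  H_2 = 0.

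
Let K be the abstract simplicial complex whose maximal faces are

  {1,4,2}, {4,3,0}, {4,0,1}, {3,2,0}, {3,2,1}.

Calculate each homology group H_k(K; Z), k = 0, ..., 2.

We work with the vertex ordering 0 < 1 < 2 < 3 < 4. The simplices of K, each written with vertices in increasing order, are:

  0-simplices (5): [0], [1], [2], [3], [4]
  1-simplices (10): [0,1], [0,2], [0,3], [0,4], [1,2], [1,3], [1,4], [2,3], [2,4], [3,4]
  2-simplices (5): [0,1,4], [0,2,3], [0,3,4], [1,2,3], [1,2,4]

Hence C_0 ≅ Z^5, C_1 ≅ Z^10, C_2 ≅ Z^5.

∂_1: C_1 → C_0 maps an edge to its endpoints' difference, ∂[p,q] = q − p. For instance
  ∂[0,1] = [1] − [0].
The resulting 5×10 matrix has rank 4, and its Smith normal form has invariant factors (1,1,1,1).

∂_2: C_2 → C_1 acts by ∂[p,q,r] = [q,r] − [p,r] + [p,q]. For instance
  ∂[0,1,4] = [1,4] − [0,4] + [0,1],
  ∂[0,2,3] = [2,3] − [0,3] + [0,2].
The resulting 10×5 matrix has rank 5, and its Smith normal form has invariant factors (1,1,1,1,1).

Computing H_k = (kernel of ∂_k) / (image of ∂_{k+1}):

  H_0: rank C_0 − rank ∂_1 = 5 − 4 = 1, and the invariant factors of ∂_1 are all 1, so H_0 ≅ Z.
  H_1: rank ker ∂_1 − rank ∂_2 = (10 − 4) − 5 = 1, and the invariant factors of ∂_2 are all 1, so H_1 ≅ Z.
  H_2: rank ker ∂_2 − rank ∂_3 = (5 − 5) − 0 = 0, and there is no ∂_3, so H_2 ≅ 0.

(K is a triangulation of the Möbius band.)

H_0 ≅ Z,  H_1 ≅ Z,  H_2 = 0.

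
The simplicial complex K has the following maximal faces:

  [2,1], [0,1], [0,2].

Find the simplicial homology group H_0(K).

H_0 ≅ Z.

Take the total order 0 < 1 < 2 on the vertex set. Then K (dimension 1) consists of the simplices:

  0-simplices (3): [0], [1], [2]
  1-simplices (3): [0,1], [0,2], [1,2]

Hence C_0 ≅ Z^3, C_1 ≅ Z^3.

Boundary ∂_1: C_1 → C_0 is given by ∂[p,q] = [q] − [p]. For instance
  ∂[1,2] = [2] − [1].
The 3×3 boundary matrix has rank 2 and Smith normal form diag(1,1).

Reading off H_k = ker ∂_k / im ∂_{k+1}:

  H_0: rank C_0 − rank ∂_1 = 3 − 2 = 1, and the invariant factors of ∂_1 are all 1, so H_0 = Z.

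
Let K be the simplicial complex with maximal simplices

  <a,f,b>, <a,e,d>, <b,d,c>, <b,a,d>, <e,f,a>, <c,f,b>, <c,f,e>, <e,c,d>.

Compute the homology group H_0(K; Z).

K has 6 vertices, 12 edges, 8 triangles.
rank ∂_0 = 0, rank ∂_1 = 5 ⇒ b_0 = 6 − 0 − 5 = 1; all invariant factors of ∂_1 are 1 so no torsion. So H_0 ≅ Z.

H_0 = Z.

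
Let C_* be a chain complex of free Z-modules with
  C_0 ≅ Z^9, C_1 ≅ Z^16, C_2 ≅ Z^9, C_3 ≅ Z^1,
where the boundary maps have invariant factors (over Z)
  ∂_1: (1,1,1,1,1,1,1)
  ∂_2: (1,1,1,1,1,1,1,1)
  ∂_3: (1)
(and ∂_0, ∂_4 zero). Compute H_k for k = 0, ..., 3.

H_0: b_0 = 9 − 0 − 7 = 2; torsion from ∂_1 factors > 1: none. So H_0 ≅ Z^2.
H_1: b_1 = 16 − 7 − 8 = 1; torsion from ∂_2 factors > 1: none. So H_1 ≅ Z.
H_2: b_2 = 9 − 8 − 1 = 0; torsion from ∂_3 factors > 1: none. So H_2 ≅ 0.
H_3: b_3 = 1 − 1 − 0 = 0; torsion from ∂_4 factors > 1: none. So H_3 ≅ 0.

H_0 ≅ Z^2,  H_1 ≅ Z,  H_2 = 0,  H_3 = 0.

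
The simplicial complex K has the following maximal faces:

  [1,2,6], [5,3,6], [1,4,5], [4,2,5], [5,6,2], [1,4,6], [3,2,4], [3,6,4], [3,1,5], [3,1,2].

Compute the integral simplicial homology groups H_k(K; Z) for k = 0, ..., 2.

H_0 = Z,  H_1 = Z/2,  H_2 = 0.

K has 6 vertices, 15 edges, 10 triangles.
rank ∂_0 = 0, rank ∂_1 = 5 ⇒ b_0 = 6 − 0 − 5 = 1; all invariant factors of ∂_1 are 1 so no torsion. So H_0 ≅ Z.
rank ∂_1 = 5, rank ∂_2 = 10 ⇒ b_1 = 15 − 5 − 10 = 0; ∂_2 has invariant factor(s) [2] giving torsion. So H_1 ≅ Z/2.
rank ∂_2 = 10, rank ∂_3 = 0 ⇒ b_2 = 10 − 10 − 0 = 0. So H_2 ≅ 0.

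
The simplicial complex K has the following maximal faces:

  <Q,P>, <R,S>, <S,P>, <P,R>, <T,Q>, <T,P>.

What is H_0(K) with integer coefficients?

Order the vertices as P < Q < R < S < T. Listing each simplex with vertices in this order, K has dimension 1 with simplices:

  0-simplices (5): P, Q, R, S, T
  1-simplices (6): PQ, PR, PS, PT, QT, RS

giving chain groups C_0 ≅ Z^5, C_1 ≅ Z^6.

∂_1: C_1 → C_0 maps an edge to its endpoints' difference, ∂[p,q] = q − p. For instance
  ∂RS = S − R.
As a 5×6 matrix over Z this has rank 4, with invariant factors (1,1,1,1).

Reading off H_k = ker ∂_k / im ∂_{k+1}:

  H_0: rank C_0 − rank ∂_1 = 5 − 4 = 1, and the invariant factors of ∂_1 are all 1, so H_0 = Z.

H_0 = Z.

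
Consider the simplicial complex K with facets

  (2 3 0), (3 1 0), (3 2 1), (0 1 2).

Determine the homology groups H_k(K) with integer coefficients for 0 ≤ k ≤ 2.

Take the total order 0 < 1 < 2 < 3 on the vertex set. Then K (dimension 2) consists of the simplices:

  0-simplices (4): [0], [1], [2], [3]
  1-simplices (6): [0,1], [0,2], [0,3], [1,2], [1,3], [2,3]
  2-simplices (4): [0,1,2], [0,1,3], [0,2,3], [1,2,3]

Hence C_0 ≅ Z^4, C_1 ≅ Z^6, C_2 ≅ Z^4.

The boundary map ∂_1: C_1 → C_0 maps an edge to its endpoints' difference, ∂[p,q] = q − p. For instance
  ∂[0,2] = [2] − [0].
This gives a 4×6 integer matrix of rank 3; reducing to Smith normal form yields diagonal entries (1,1,1).

Boundary ∂_2: C_2 → C_1 sends each 2-simplex [p,q,r] to [q,r] − [p,r] + [p,q]. For instance
  ∂[0,1,2] = [1,2] − [0,2] + [0,1],
  ∂[0,1,3] = [1,3] − [0,3] + [0,1].
This gives a 6×4 integer matrix of rank 3; reducing to Smith normal form yields diagonal entries (1,1,1).

Now H_k = ker ∂_k / im ∂_{k+1}, so:

  H_0: rank C_0 − rank ∂_1 = 4 − 3 = 1, and the invariant factors of ∂_1 are all 1, so H_0 = Z.
  H_1: rank ker ∂_1 − rank ∂_2 = (6 − 3) − 3 = 0, and the invariant factors of ∂_2 are all 1, so H_1 = 0.
  H_2: rank ker ∂_2 − rank ∂_3 = (4 − 3) − 0 = 1, and there is no ∂_3, so H_2 = Z.

(K is a triangulation of the 2-sphere S^2.)

H_0 = Z,  H_1 = 0,  H_2 = Z.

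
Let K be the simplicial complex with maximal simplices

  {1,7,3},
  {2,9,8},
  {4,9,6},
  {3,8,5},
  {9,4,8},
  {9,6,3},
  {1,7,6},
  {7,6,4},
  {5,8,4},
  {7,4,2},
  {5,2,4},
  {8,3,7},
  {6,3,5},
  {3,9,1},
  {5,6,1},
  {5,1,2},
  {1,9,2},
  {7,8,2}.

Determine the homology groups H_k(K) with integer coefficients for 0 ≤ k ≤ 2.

H_0 = Z,  H_1 = Z ⊕ Z/2Z,  H_2 = 0.

Order the vertices as 1 < 2 < 3 < 4 < 5 < 6 < 7 < 8 < 9. Listing each simplex with vertices in this order, K has dimension 2 with simplices:

  0-simplices (9): [1], [2], [3], [4], [5], [6], [7], [8], [9]
  1-simplices (27): (27 of them)
  2-simplices (18): [1,2,5], [1,2,9], [1,3,7], [1,3,9], [1,5,6], [1,6,7], [2,4,5], [2,4,7], [2,7,8], [2,8,9], [3,5,6], [3,5,8], [3,6,9], [3,7,8], [4,5,8], [4,6,7], [4,6,9], [4,8,9]

so the chain groups are C_0 ≅ Z^9, C_1 ≅ Z^27, C_2 ≅ Z^18.

Boundary ∂_1: C_1 → C_0 maps an edge to its endpoints' difference, ∂[p,q] = q − p. For instance
  ∂[3,7] = [7] − [3].
This gives a 9×27 integer matrix of rank 8; reducing to Smith normal form yields diagonal entries (1,1,1,1,1,1,1,1).

The boundary map ∂_2: C_2 → C_1 acts by ∂[p,q,r] = [q,r] − [p,r] + [p,q]. For instance
  ∂[4,8,9] = [8,9] − [4,9] + [4,8],
  ∂[1,2,5] = [2,5] − [1,5] + [1,2].
The resulting 27×18 matrix has rank 18, and its Smith normal form has invariant factors (1,1,1,1,1,1,1,1,1,1,1,1,1,1,1,1,1,2).

Now H_k = ker ∂_k / im ∂_{k+1}, so:

  H_0: rank C_0 − rank ∂_1 = 9 − 8 = 1, and the invariant factors of ∂_1 are all 1, so H_0 ≅ Z.
  H_1: rank ker ∂_1 − rank ∂_2 = (27 − 8) − 18 = 1, and ∂_2 has invariant factor 2 > 1, so H_1 ≅ Z ⊕ Z/2Z.
  H_2: rank ker ∂_2 − rank ∂_3 = (18 − 18) − 0 = 0, and there is no ∂_3, so H_2 ≅ 0.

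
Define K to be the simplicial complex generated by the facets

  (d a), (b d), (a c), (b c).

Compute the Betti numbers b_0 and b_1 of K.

K has 4 vertices, 4 edges.
rank ∂_0 = 0, rank ∂_1 = 3 ⇒ b_0 = 4 − 0 − 3 = 1; all invariant factors of ∂_1 are 1 so no torsion. So H_0 = Z.
rank ∂_1 = 3, rank ∂_2 = 0 ⇒ b_1 = 4 − 3 − 0 = 1. So H_1 = Z.

b_0 = 1, b_1 = 1.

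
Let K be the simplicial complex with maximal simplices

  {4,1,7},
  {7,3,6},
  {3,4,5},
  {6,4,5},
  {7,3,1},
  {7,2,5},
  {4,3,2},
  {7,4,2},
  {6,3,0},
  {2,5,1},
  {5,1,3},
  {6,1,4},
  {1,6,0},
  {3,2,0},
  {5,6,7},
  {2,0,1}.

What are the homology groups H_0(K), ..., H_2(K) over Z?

K has 8 vertices, 24 edges, 16 triangles.
rank ∂_0 = 0, rank ∂_1 = 7 ⇒ b_0 = 8 − 0 − 7 = 1; all invariant factors of ∂_1 are 1 so no torsion. So H_0 = Z.
rank ∂_1 = 7, rank ∂_2 = 15 ⇒ b_1 = 24 − 7 − 15 = 2; all invariant factors of ∂_2 are 1 so no torsion. So H_1 = Z^2.
rank ∂_2 = 15, rank ∂_3 = 0 ⇒ b_2 = 16 − 15 − 0 = 1. So H_2 = Z.

H_0 = Z,  H_1 = Z^2,  H_2 = Z.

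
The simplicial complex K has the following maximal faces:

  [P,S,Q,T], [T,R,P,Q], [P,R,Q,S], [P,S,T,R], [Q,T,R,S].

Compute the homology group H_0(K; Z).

Order the vertices as P < Q < R < S < T. Listing each simplex with vertices in this order, K has dimension 3 with simplices:

  0-simplices (5): P, Q, R, S, T
  1-simplices (10): PQ, PR, PS, PT, QR, QS, QT, RS, RT, ST
  2-simplices (10): PQR, PQS, PQT, PRS, PRT, PST, QRS, QRT, QST, RST
  3-simplices (5): PQRS, PQRT, PQST, PRST, QRST

so the chain groups are C_0 ≅ Z^5, C_1 ≅ Z^10, C_2 ≅ Z^10, C_3 ≅ Z^5.

The boundary map ∂_1: C_1 → C_0 is given by ∂[p,q] = [q] − [p]. For instance
  ∂QS = S − Q.
This gives a 5×10 integer matrix of rank 4; reducing to Smith normal form yields diagonal entries (1,1,1,1).

Boundary ∂_2: C_2 → C_1 maps a triangle to the signed sum of its edges. For instance
  ∂PRS = RS − PS + PR,
  ∂PQR = QR − PR + PQ.
The 10×10 boundary matrix has rank 6 and Smith normal form diag(1,1,1,1,1,1).

∂_3: C_3 → C_2 sends each 3-simplex σ to the alternating sum Σ_i (−1)^i (σ with its i-th vertex removed). For instance
  ∂PQST = QST − PST + PQT − PQS,
  ∂PQRS = QRS − PRS + PQS − PQR.
As a 10×5 matrix over Z this has rank 4, with invariant factors (1,1,1,1).

Computing H_k = (kernel of ∂_k) / (image of ∂_{k+1}):

  H_0: rank C_0 − rank ∂_1 = 5 − 4 = 1, and the invariant factors of ∂_1 are all 1, so H_0 ≅ Z.

(K is a triangulation of the 3-sphere S^3.)

H_0 ≅ Z.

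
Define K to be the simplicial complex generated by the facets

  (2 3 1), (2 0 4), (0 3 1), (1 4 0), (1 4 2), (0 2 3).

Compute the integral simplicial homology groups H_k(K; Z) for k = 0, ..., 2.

Fix the vertex order 0 < 1 < 2 < 3 < 4 and write every simplex with vertices in increasing order. Then dim K = 2 and the simplices of K are:

  0-simplices (5): [0], [1], [2], [3], [4]
  1-simplices (9): [0,1], [0,2], [0,3], [0,4], [1,2], [1,3], [1,4], [2,3], [2,4]
  2-simplices (6): [0,1,3], [0,1,4], [0,2,3], [0,2,4], [1,2,3], [1,2,4]

so the chain groups are C_0 ≅ Z^5, C_1 ≅ Z^9, C_2 ≅ Z^6.

The boundary map ∂_1: C_1 → C_0 sends each edge [p,q] (with p < q) to q − p. For instance
  ∂[2,3] = [3] − [2].
As a 5×9 matrix over Z this has rank 4, with invariant factors (1,1,1,1).

∂_2: C_2 → C_1 maps a triangle to the signed sum of its edges. For instance
  ∂[1,2,3] = [2,3] − [1,3] + [1,2],
  ∂[1,2,4] = [2,4] − [1,4] + [1,2].
This gives a 9×6 integer matrix of rank 5; reducing to Smith normal form yields diagonal entries (1,1,1,1,1).

Reading off H_k = ker ∂_k / im ∂_{k+1}:

  H_0: rank C_0 − rank ∂_1 = 5 − 4 = 1, and the invariant factors of ∂_1 are all 1, so H_0 ≅ Z.
  H_1: rank ker ∂_1 − rank ∂_2 = (9 − 4) − 5 = 0, and the invariant factors of ∂_2 are all 1, so H_1 ≅ 0.
  H_2: rank ker ∂_2 − rank ∂_3 = (6 − 5) − 0 = 1, and there is no ∂_3, so H_2 ≅ Z.

H_0 ≅ Z,  H_1 = 0,  H_2 ≅ Z.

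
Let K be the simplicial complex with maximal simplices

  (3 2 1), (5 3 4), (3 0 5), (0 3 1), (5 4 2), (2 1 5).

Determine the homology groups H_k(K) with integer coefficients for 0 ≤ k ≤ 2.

Fix the vertex order 0 < 1 < 2 < 3 < 4 < 5 and write every simplex with vertices in increasing order. Then dim K = 2 and the simplices of K are:

  0-simplices (6): [0], [1], [2], [3], [4], [5]
  1-simplices (12): [0,1], [0,3], [0,5], [1,2], [1,3], [1,5], [2,3], [2,4], [2,5], [3,4], [3,5], [4,5]
  2-simplices (6): [0,1,3], [0,3,5], [1,2,3], [1,2,5], [2,4,5], [3,4,5]

Hence C_0 ≅ Z^6, C_1 ≅ Z^12, C_2 ≅ Z^6.

Boundary ∂_1: C_1 → C_0 is given by ∂[p,q] = [q] − [p]. For instance
  ∂[0,5] = [5] − [0].
As a 6×12 matrix over Z this has rank 5, with invariant factors (1,1,1,1,1).

Boundary ∂_2: C_2 → C_1 sends each 2-simplex [p,q,r] to [q,r] − [p,r] + [p,q]. For instance
  ∂[0,1,3] = [1,3] − [0,3] + [0,1],
  ∂[3,4,5] = [4,5] − [3,5] + [3,4].
This gives a 12×6 integer matrix of rank 6; reducing to Smith normal form yields diagonal entries (1,1,1,1,1,1).

Now H_k = ker ∂_k / im ∂_{k+1}, so:

  H_0: rank C_0 − rank ∂_1 = 6 − 5 = 1, and the invariant factors of ∂_1 are all 1, so H_0 = Z.
  H_1: rank ker ∂_1 − rank ∂_2 = (12 − 5) − 6 = 1, and the invariant factors of ∂_2 are all 1, so H_1 = Z.
  H_2: rank ker ∂_2 − rank ∂_3 = (6 − 6) − 0 = 0, and there is no ∂_3, so H_2 = 0.

(K is a triangulation of the cylinder S^1 x I.)

H_0 ≅ Z,  H_1 ≅ Z,  H_2 = 0.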